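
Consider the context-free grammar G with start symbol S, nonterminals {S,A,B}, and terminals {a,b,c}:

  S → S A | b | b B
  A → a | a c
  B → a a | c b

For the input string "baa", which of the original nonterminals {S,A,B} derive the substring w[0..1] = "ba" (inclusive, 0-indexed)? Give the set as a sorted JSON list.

Convert to CNF:
  S -> S A | T2 B | b
  A -> T0 T1 | a
  B -> T0 T0 | T1 T2
  T0 -> a
  T1 -> c
  T2 -> b

CYK table (by increasing span) — only the sub-triangle for w[0..1]:
  cell(0,0) b: {S,T2}  orig:{S}
  cell(1,1) a: {A,T0}  orig:{A}
  cell(0,1) ba: {S}

Original NTs in T[0,1] deriving "ba": ["S"]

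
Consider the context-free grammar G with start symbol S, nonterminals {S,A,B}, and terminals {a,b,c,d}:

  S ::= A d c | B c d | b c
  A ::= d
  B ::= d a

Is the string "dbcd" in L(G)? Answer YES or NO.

Convert to CNF:
  S -> A X4 | B X5 | T3 T2
  A -> d
  B -> T0 T1
  T0 -> d
  T1 -> a
  T2 -> c
  T3 -> b
  X4 -> T0 T2
  X5 -> T2 T0

CYK fill:
  [0..0]={A,T0}  "d"  orig:{A}
  [1..1]={T3}  "b"  orig:{}
  [2..2]={T2}  "c"  orig:{}
  [3..3]={A,T0}  "d"  orig:{A}
  [0..1]=∅  "db"
  [1..2]={S}  "bc"
  [2..3]={X5}  "cd"  orig:{}
  [0..2]=∅  "dbc"
  [1..3]=∅  "bcd"
  [0..3]=∅  "dbcd"

S ∉ T[0,3] ⇒ NO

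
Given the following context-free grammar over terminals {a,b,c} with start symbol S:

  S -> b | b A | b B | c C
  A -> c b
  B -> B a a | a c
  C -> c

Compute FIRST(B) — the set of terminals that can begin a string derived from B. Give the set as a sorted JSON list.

FIRST iteration:
pass 1:
  A via A→c b: +{c}
  B via B→a c: +{a}
  C via C→c: +{c}
  S via S→b: +{b}
  S via S→c C: +{c}
  FIRST(S)={b,c}  FIRST(A)={c}  FIRST(B)={a}  FIRST(C)={c}
pass 2: (stable)
  FIRST(S)={b,c}  FIRST(A)={c}  FIRST(B)={a}  FIRST(C)={c}

FIRST(B) = ["a"]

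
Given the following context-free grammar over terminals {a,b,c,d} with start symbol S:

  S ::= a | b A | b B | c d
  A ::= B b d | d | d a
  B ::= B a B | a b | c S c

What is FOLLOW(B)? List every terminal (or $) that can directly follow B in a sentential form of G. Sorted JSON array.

FIRST iteration:
round 1:
  A via A→d: +{d}
  B via B→a b: +{a}
  B via B→c S c: +{c}
  S via S→a: +{a}
  S via S→b A: +{b}
  S via S→c d: +{c}
  FIRST[S]={a,b,c}  FIRST[A]={d}  FIRST[B]={a,c}
round 2:
  A via A→B b d: +{a,c}
  FIRST[S]={a,b,c}  FIRST[A]={a,c,d}  FIRST[B]={a,c}
round 3: — fixpoint
  FIRST[S]={a,b,c}  FIRST[A]={a,c,d}  FIRST[B]={a,c}

FOLLOW sets:
seed FOLLOW(S) with $
iter 1:
  A→B b d: FOLLOW(B) ⊇ FIRST(b) = {b}; new: +{b}
  B→B a B: FOLLOW(B) ⊇ FIRST(a) = {a}; new: +{a}
  B→c S c: FOLLOW(S) ⊇ FIRST(c) = {c}; new: +{c}
  S→b A: FOLLOW(A) ⊇ FOLLOW(S) ⊇ {$,c}; new: +{$,c}
  S→b B: FOLLOW(B) ⊇ FOLLOW(S) ⊇ {$,c}; new: +{$,c}
  S: {$,c}  A: {$,c}  B: {$,a,b,c}
iter 2: (no change)
  S: {$,c}  A: {$,c}  B: {$,a,b,c}

FOLLOW(B) = ["$", "a", "b", "c"]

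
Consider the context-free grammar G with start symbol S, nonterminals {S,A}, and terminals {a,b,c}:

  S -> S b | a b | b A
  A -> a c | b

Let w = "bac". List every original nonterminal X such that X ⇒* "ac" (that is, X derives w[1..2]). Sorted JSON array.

CNF form of G:
  S -> S T2 | T0 T2 | T2 A
  A -> T0 T1 | b
  T0 -> a
  T1 -> c
  T2 -> b

CYK fill (cells [i..j] with 1 ≤ i ≤ j ≤ 2 only):
  cell(1,1) a: {T0}  orig:{}
  cell(2,2) c: {T1}  orig:{}
  cell(1,2) ac: {A}

Original NTs in T[1,2] deriving "ac": ["A"]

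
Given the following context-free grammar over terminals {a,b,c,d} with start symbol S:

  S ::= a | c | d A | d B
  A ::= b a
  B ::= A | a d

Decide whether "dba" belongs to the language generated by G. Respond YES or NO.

Convert to CNF:
  S -> T2 A | T2 B | a | c
  A -> T0 T1
  B -> T0 T1 | T1 T2
  T0 -> b
  T1 -> a
  T2 -> d

CYK table (by increasing span):
  cell(0,0) d: {T2}  orig:{}
  cell(1,1) b: {T0}  orig:{}
  cell(2,2) a: {S,T1}  orig:{S}
  cell(0,1) db: ∅
  cell(1,2) ba: {A,B}
  cell(0,2) dba: {S}

S ∈ T[0,2] ⇒ YES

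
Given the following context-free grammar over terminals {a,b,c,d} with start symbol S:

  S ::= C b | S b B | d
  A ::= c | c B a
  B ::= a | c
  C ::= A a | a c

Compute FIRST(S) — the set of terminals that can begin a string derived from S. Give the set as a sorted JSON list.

FIRST iteration:
[1]
  A via A→c: +{c}
  B via B→a: +{a}
  B via B→c: +{c}
  C via C→A a: +{c}
  C via C→a c: +{a}
  S via S→C b: +{a,c}
  S via S→d: +{d}
  S: {a,c,d}  A: {c}  B: {a,c}  C: {a,c}
[2] done
  S: {a,c,d}  A: {c}  B: {a,c}  C: {a,c}

FIRST(S) = ["a", "c", "d"]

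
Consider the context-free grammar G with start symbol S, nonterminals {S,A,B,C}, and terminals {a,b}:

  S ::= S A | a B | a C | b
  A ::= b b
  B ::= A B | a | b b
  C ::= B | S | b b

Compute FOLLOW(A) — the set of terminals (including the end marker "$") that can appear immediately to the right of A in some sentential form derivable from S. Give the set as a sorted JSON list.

FIRST sets, iterate to fixpoint:
round 1:
  A via A→b b: +{b}
  B via B→A B: +{b}
  B via B→a: +{a}
  C via C→B: +{a,b}
  S via S→a B: +{a}
  S via S→b: +{b}
  FIRST[S]={a,b}  FIRST[A]={b}  FIRST[B]={a,b}  FIRST[C]={a,b}
round 2: — fixpoint
  FIRST[S]={a,b}  FIRST[A]={b}  FIRST[B]={a,b}  FIRST[C]={a,b}

FOLLOW sets:
seed FOLLOW(S) with $
[1]
  B→A B: FOLLOW(A) ⊇ FIRST(B) = {a,b}; new: +{a,b}
  S→S A: FOLLOW(S) ⊇ FIRST(A) = {b}; new: +{b}
  S→S A: FOLLOW(A) ⊇ FOLLOW(S) ⊇ {$,b}; new: +{$}
  S→a B: FOLLOW(B) ⊇ FOLLOW(S) ⊇ {$,b}; new: +{$,b}
  S→a C: FOLLOW(C) ⊇ FOLLOW(S) ⊇ {$,b}; new: +{$,b}
  FOLLOW[S]={$,b}  FOLLOW[A]={$,a,b}  FOLLOW[B]={$,b}  FOLLOW[C]={$,b}
[2] (stable)
  FOLLOW[S]={$,b}  FOLLOW[A]={$,a,b}  FOLLOW[B]={$,b}  FOLLOW[C]={$,b}

FOLLOW(A) = ["$", "a", "b"]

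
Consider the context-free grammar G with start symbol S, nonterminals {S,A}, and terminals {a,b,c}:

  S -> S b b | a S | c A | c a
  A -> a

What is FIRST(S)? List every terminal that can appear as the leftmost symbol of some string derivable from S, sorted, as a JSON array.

FIRST sets, iterate to fixpoint:
iter 1:
  A via A→a: +{a}
  S via S→a S: +{a}
  S via S→c A: +{c}
  FIRST[S]={a,c}  FIRST[A]={a}
iter 2: (stable)
  FIRST[S]={a,c}  FIRST[A]={a}

FIRST(S) = ["a", "c"]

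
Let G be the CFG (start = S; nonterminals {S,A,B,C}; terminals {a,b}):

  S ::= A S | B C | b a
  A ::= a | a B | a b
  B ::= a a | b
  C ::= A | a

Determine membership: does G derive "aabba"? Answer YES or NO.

CNF form of G:
  S -> A S | B C | T1 T0
  A -> T0 B | T0 T1 | a
  B -> T0 T0 | b
  C -> T0 B | T0 T1 | a
  T0 -> a
  T1 -> b

CYK fill:
  T[0,0] 'a' = {A,C,T0}  orig:{A,C}
  T[1,1] 'a' = {A,C,T0}  orig:{A,C}
  T[2,2] 'b' = {B,T1}  orig:{B}
  T[3,3] 'b' = {B,T1}  orig:{B}
  T[4,4] 'a' = {A,C,T0}  orig:{A,C}
  T[0,1] 'aa' = {B}
  T[1,2] 'ab' = {A,C}
  T[2,3] 'bb' = ∅
  T[3,4] 'ba' = {S}
  T[0,2] 'aab' = ∅
  T[1,3] 'abb' = ∅
  T[2,4] 'bba' = ∅
  T[0,3] 'aabb' = ∅
  T[1,4] 'abba' = {S}
  T[0,4] 'aabba' = {S}

S ∈ T[0,4] ⇒ YES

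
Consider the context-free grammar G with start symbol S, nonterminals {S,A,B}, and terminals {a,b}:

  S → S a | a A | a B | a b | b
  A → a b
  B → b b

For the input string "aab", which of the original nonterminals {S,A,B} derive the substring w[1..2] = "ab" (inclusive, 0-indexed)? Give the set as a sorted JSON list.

Convert to CNF:
  S -> S T0 | T0 A | T0 B | T0 T1 | b
  A -> T0 T1
  B -> T1 T1
  T0 -> a
  T1 -> b

CYK fill, restricted to cells inside w[1..2]:
  cell(1,1) a: {T0}  orig:{}
  cell(2,2) b: {S,T1}  orig:{S}
  cell(1,2) ab: {A,S}

Original NTs in T[1,2] deriving "ab": ["A", "S"]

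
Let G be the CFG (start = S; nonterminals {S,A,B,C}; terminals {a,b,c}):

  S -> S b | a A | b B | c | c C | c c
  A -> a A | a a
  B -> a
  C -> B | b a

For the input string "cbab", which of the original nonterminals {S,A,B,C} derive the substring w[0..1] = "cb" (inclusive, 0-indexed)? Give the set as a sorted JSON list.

Convert to CNF:
  S -> S T1 | T0 A | T1 B | T2 C | T2 T2 | c
  A -> T0 A | T0 T0
  B -> a
  C -> T1 T0 | a
  T0 -> a
  T1 -> b
  T2 -> c

CYK table (by increasing span) — only the sub-triangle for w[0..1]:
  cell(0,0) c: {S,T2}  orig:{S}
  cell(1,1) b: {T1}  orig:{}
  cell(0,1) cb: {S}

Original NTs in T[0,1] deriving "cb": ["S"]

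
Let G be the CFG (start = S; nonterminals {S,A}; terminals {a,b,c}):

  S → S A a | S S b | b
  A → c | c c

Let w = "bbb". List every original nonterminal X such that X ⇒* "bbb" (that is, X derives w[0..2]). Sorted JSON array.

CNF form of G:
  S -> S X3 | S X4 | b
  A -> T0 T0 | c
  T0 -> c
  T1 -> a
  T2 -> b
  X3 -> A T1
  X4 -> S T2

Fill CYK table bottom-up (cells [i..j] with 0 ≤ i ≤ j ≤ 2 only):
  [0..0]={S,T2}  "b"  orig:{S}
  [1..1]={S,T2}  "b"  orig:{S}
  [2..2]={S,T2}  "b"  orig:{S}
  [0..1]={X4}  "bb"  orig:{}
  [1..2]={X4}  "bb"  orig:{}
  [0..2]={S}  "bbb"

Original NTs in T[0,2] deriving "bbb": ["S"]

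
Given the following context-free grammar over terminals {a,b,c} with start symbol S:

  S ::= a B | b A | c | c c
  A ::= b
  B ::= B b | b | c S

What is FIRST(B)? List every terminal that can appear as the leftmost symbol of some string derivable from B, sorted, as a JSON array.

Compute FIRST by fixpoint:
round 1:
  A via A→b: +{b}
  B via B→b: +{b}
  B via B→c S: +{c}
  S via S→a B: +{a}
  S via S→b A: +{b}
  S via S→c: +{c}
  FIRST(S)={a,b,c}  FIRST(A)={b}  FIRST(B)={b,c}
round 2: (stable)
  FIRST(S)={a,b,c}  FIRST(A)={b}  FIRST(B)={b,c}

FIRST(B) = ["b", "c"]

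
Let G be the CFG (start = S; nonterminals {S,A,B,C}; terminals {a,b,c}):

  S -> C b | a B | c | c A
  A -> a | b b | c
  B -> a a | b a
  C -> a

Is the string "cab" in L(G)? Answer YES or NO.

Convert to CNF:
  S -> C T0 | T1 B | T2 A | c
  A -> T0 T0 | a | c
  B -> T0 T1 | T1 T1
  C -> a
  T0 -> b
  T1 -> a
  T2 -> c

Fill CYK table bottom-up:
  [0..0]={A,S,T2}  "c"  orig:{A,S}
  [1..1]={A,C,T1}  "a"  orig:{A,C}
  [2..2]={T0}  "b"  orig:{}
  [0..1]={S}  "ca"
  [1..2]={S}  "ab"
  [0..2]=∅  "cab"

S ∉ T[0,2] ⇒ NO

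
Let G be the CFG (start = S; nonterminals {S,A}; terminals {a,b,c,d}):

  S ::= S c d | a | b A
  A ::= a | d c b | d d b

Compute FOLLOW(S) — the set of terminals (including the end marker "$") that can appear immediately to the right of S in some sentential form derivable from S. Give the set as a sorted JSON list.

FIRST sets, iterate to fixpoint:
[1]
  A via A→a: +{a}
  A via A→d c b: +{d}
  S via S→a: +{a}
  S via S→b A: +{b}
  FIRST(S)={a,b}  FIRST(A)={a,d}
[2] (stable)
  FIRST(S)={a,b}  FIRST(A)={a,d}

Compute FOLLOW by fixpoint:
initialize: $ ∈ FOLLOW(S)
pass 1:
  S→S c d: FOLLOW(S) ⊇ FIRST(c) = {c}; new: +{c}
  S→b A: FOLLOW(A) ⊇ FOLLOW(S) ⊇ {$,c}; new: +{$,c}
  FOLLOW(S)={$,c}  FOLLOW(A)={$,c}
pass 2: — fixpoint
  FOLLOW(S)={$,c}  FOLLOW(A)={$,c}

FOLLOW(S) = ["$", "c"]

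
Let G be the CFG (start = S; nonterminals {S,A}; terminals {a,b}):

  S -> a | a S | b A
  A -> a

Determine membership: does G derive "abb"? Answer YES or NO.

CNF form of G:
  S -> T0 S | T1 A | a
  A -> a
  T0 -> a
  T1 -> b

CYK fill:
  cell(0,0) a: {A,S,T0}  orig:{A,S}
  cell(1,1) b: {T1}  orig:{}
  cell(2,2) b: {T1}  orig:{}
  cell(0,1) ab: ∅
  cell(1,2) bb: ∅
  cell(0,2) abb: ∅

S ∉ T[0,2] ⇒ NO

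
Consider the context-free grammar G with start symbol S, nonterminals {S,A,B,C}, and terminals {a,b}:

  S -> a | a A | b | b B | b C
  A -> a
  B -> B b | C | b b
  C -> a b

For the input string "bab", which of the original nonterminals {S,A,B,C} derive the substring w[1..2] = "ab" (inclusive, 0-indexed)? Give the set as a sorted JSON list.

CNF form of G:
  S -> T0 B | T0 C | T1 A | a | b
  A -> a
  B -> B T0 | T0 T0 | T1 T0
  C -> T1 T0
  T0 -> b
  T1 -> a

CYK fill, restricted to cells inside w[1..2]:
  T[1,1] 'a' = {A,S,T1}  orig:{A,S}
  T[2,2] 'b' = {S,T0}  orig:{S}
  T[1,2] 'ab' = {B,C}

Original NTs in T[1,2] deriving "ab": ["B", "C"]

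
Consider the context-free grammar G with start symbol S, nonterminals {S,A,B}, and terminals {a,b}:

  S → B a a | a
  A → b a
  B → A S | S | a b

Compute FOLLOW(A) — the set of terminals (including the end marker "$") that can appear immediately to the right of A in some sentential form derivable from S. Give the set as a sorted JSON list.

FIRST iteration:
iter 1:
  A via A→b a: +{b}
  B via B→A S: +{b}
  B via B→a b: +{a}
  S via S→B a a: +{a,b}
  FIRST[S]={a,b}  FIRST[A]={b}  FIRST[B]={a,b}
iter 2: (no change)
  FIRST[S]={a,b}  FIRST[A]={b}  FIRST[B]={a,b}

FOLLOW iteration:
initialize: $ ∈ FOLLOW(S)
pass 1:
  B→A S: FOLLOW(A) ⊇ FIRST(S) = {a,b}; new: +{a,b}
  S→B a a: FOLLOW(B) ⊇ FIRST(a) = {a}; new: +{a}
  S: {$}  A: {a,b}  B: {a}
pass 2:
  B→A S: FOLLOW(S) ⊇ FOLLOW(B) ⊇ {a}; new: +{a}
  S: {$,a}  A: {a,b}  B: {a}
pass 3: done
  S: {$,a}  A: {a,b}  B: {a}

FOLLOW(A) = ["a", "b"]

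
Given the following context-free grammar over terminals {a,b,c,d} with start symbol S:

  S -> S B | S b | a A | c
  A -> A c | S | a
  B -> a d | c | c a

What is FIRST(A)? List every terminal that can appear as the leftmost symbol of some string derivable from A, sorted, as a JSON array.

FIRST sets, iterate to fixpoint:
round 1:
  A via A→a: +{a}
  B via B→a d: +{a}
  B via B→c: +{c}
  S via S→a A: +{a}
  S via S→c: +{c}
  S: {a,c}  A: {a}  B: {a,c}
round 2:
  A via A→S: +{c}
  S: {a,c}  A: {a,c}  B: {a,c}
round 3: (no change)
  S: {a,c}  A: {a,c}  B: {a,c}

FIRST(A) = ["a", "c"]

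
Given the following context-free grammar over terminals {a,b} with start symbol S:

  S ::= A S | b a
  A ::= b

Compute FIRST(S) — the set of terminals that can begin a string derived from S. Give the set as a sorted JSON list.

FIRST sets, iterate to fixpoint:
[1]
  A via A→b: +{b}
  S via S→A S: +{b}
  S: {b}  A: {b}
[2] done
  S: {b}  A: {b}

FIRST(S) = ["b"]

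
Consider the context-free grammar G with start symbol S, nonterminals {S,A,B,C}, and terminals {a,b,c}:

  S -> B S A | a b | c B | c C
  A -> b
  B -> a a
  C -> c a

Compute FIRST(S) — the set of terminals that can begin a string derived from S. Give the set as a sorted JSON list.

Compute FIRST by fixpoint:
[1]
  A via A→b: +{b}
  B via B→a a: +{a}
  C via C→c a: +{c}
  S via S→B S A: +{a}
  S via S→c B: +{c}
  FIRST(S)={a,c}  FIRST(A)={b}  FIRST(B)={a}  FIRST(C)={c}
[2] done
  FIRST(S)={a,c}  FIRST(A)={b}  FIRST(B)={a}  FIRST(C)={c}

FIRST(S) = ["a", "c"]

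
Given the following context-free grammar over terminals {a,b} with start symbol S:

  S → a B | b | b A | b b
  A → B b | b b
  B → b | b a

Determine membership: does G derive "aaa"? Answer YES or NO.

CNF form of G:
  S -> T0 A | T0 T0 | T1 B | b
  A -> B T0 | T0 T0
  B -> T0 T1 | b
  T0 -> b
  T1 -> a

CYK table (by increasing span):
  T[0,0] 'a' = {T1}  orig:{}
  T[1,1] 'a' = {T1}  orig:{}
  T[2,2] 'a' = {T1}  orig:{}
  T[0,1] 'aa' = ∅
  T[1,2] 'aa' = ∅
  T[0,2] 'aaa' = ∅

S ∉ T[0,2] ⇒ NO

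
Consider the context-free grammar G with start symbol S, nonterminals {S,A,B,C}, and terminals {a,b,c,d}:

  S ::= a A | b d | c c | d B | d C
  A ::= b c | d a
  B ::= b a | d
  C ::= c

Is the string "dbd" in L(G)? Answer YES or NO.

Convert to CNF:
  S -> T0 T2 | T1 T1 | T2 B | T2 C | T3 A
  A -> T0 T1 | T2 T3
  B -> T0 T3 | d
  C -> c
  T0 -> b
  T1 -> c
  T2 -> d
  T3 -> a

Fill CYK table bottom-up:
  T[0,0] 'd' = {B,T2}  orig:{B}
  T[1,1] 'b' = {T0}  orig:{}
  T[2,2] 'd' = {B,T2}  orig:{B}
  T[0,1] 'db' = ∅
  T[1,2] 'bd' = {S}
  T[0,2] 'dbd' = ∅

S ∉ T[0,2] ⇒ NO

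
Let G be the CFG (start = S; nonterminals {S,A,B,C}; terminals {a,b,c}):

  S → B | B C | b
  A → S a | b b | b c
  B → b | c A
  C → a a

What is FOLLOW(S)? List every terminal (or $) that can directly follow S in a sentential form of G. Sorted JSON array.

Compute FIRST by fixpoint:
round 1:
  A via A→b b: +{b}
  B via B→b: +{b}
  B via B→c A: +{c}
  C via C→a a: +{a}
  S via S→B: +{b,c}
  FIRST(S)={b,c}  FIRST(A)={b}  FIRST(B)={b,c}  FIRST(C)={a}
round 2:
  A via A→S a: +{c}
  FIRST(S)={b,c}  FIRST(A)={b,c}  FIRST(B)={b,c}  FIRST(C)={a}
round 3: done
  FIRST(S)={b,c}  FIRST(A)={b,c}  FIRST(B)={b,c}  FIRST(C)={a}

FOLLOW sets:
FOLLOW(S) := {$}
iter 1:
  A→S a: FOLLOW(S) ⊇ FIRST(a) = {a}; new: +{a}
  S→B: FOLLOW(B) ⊇ FOLLOW(S) ⊇ {$,a}; new: +{$,a}
  S→B C: FOLLOW(C) ⊇ FOLLOW(S) ⊇ {$,a}; new: +{$,a}
  S: {$,a}  A: {}  B: {$,a}  C: {$,a}
iter 2:
  B→c A: FOLLOW(A) ⊇ FOLLOW(B) ⊇ {$,a}; new: +{$,a}
  S: {$,a}  A: {$,a}  B: {$,a}  C: {$,a}
iter 3: (stable)
  S: {$,a}  A: {$,a}  B: {$,a}  C: {$,a}

FOLLOW(S) = ["$", "a"]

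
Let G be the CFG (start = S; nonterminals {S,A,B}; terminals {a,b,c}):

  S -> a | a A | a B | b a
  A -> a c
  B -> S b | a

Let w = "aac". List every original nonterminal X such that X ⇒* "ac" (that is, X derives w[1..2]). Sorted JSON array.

Convert to CNF:
  S -> T0 A | T0 B | T2 T0 | a
  A -> T0 T1
  B -> S T2 | a
  T0 -> a
  T1 -> c
  T2 -> b

CYK fill — only the sub-triangle for w[1..2]:
  T[1,1] 'a' = {B,S,T0}  orig:{B,S}
  T[2,2] 'c' = {T1}  orig:{}
  T[1,2] 'ac' = {A}

Original NTs in T[1,2] deriving "ac": ["A"]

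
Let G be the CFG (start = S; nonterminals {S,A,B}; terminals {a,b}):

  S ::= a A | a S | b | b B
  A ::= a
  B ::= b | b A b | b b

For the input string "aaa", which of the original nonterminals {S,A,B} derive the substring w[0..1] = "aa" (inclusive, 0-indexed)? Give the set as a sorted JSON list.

Convert to CNF:
  S -> T0 B | T1 A | T1 S | b
  A -> a
  B -> T0 T0 | T0 X2 | b
  T0 -> b
  T1 -> a
  X2 -> A T0

CYK table (by increasing span) — only the sub-triangle for w[0..1]:
  T[0,0] 'a' = {A,T1}  orig:{A}
  T[1,1] 'a' = {A,T1}  orig:{A}
  T[0,1] 'aa' = {S}

Original NTs in T[0,1] deriving "aa": ["S"]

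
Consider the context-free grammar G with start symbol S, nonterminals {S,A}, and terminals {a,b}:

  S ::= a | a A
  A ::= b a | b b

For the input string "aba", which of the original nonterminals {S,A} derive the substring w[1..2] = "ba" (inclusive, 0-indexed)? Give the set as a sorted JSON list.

Convert to CNF:
  S -> T1 A | a
  A -> T0 T0 | T0 T1
  T0 -> b
  T1 -> a

Fill CYK table bottom-up (cells [i..j] with 1 ≤ i ≤ j ≤ 2 only):
  cell(1,1) b: {T0}  orig:{}
  cell(2,2) a: {S,T1}  orig:{S}
  cell(1,2) ba: {A}

Original NTs in T[1,2] deriving "ba": ["A"]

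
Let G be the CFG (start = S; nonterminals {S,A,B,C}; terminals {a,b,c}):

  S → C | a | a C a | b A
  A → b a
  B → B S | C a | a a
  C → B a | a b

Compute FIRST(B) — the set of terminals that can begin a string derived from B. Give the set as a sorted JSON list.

FIRST sets, iterate to fixpoint:
iter 1:
  A via A→b a: +{b}
  B via B→a a: +{a}
  C via C→B a: +{a}
  S via S→C: +{a}
  S via S→b A: +{b}
  FIRST[S]={a,b}  FIRST[A]={b}  FIRST[B]={a}  FIRST[C]={a}
iter 2: (stable)
  FIRST[S]={a,b}  FIRST[A]={b}  FIRST[B]={a}  FIRST[C]={a}

FIRST(B) = ["a"]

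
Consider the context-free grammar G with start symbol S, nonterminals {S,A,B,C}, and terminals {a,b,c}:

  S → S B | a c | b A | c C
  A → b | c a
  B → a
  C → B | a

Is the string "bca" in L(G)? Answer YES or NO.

CNF form of G:
  S -> S B | T0 C | T1 T0 | T2 A
  A -> T0 T1 | b
  B -> a
  C -> a
  T0 -> c
  T1 -> a
  T2 -> b

CYK fill:
  [0..0]={A,T2}  "b"  orig:{A}
  [1..1]={T0}  "c"  orig:{}
  [2..2]={B,C,T1}  "a"  orig:{B,C}
  [0..1]=∅  "bc"
  [1..2]={A,S}  "ca"
  [0..2]={S}  "bca"

S ∈ T[0,2] ⇒ YES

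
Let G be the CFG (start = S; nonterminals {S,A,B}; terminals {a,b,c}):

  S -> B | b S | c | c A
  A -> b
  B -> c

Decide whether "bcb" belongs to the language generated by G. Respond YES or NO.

CNF form of G:
  S -> T0 S | T1 A | c
  A -> b
  B -> c
  T0 -> b
  T1 -> c

Fill CYK table bottom-up:
  T[0,0] 'b' = {A,T0}  orig:{A}
  T[1,1] 'c' = {B,S,T1}  orig:{B,S}
  T[2,2] 'b' = {A,T0}  orig:{A}
  T[0,1] 'bc' = {S}
  T[1,2] 'cb' = {S}
  T[0,2] 'bcb' = {S}

S ∈ T[0,2] ⇒ YES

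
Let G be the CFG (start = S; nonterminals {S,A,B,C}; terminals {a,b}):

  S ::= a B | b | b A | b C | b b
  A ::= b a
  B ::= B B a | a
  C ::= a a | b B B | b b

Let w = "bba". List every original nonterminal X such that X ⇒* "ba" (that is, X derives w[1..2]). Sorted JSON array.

CNF form of G:
  S -> T0 A | T0 C | T0 T0 | T1 B | b
  A -> T0 T1
  B -> B X2 | a
  C -> T0 T0 | T0 X3 | T1 T1
  T0 -> b
  T1 -> a
  X2 -> B T1
  X3 -> B B

Fill CYK table bottom-up (cells [i..j] with 1 ≤ i ≤ j ≤ 2 only):
  cell(1,1) b: {S,T0}  orig:{S}
  cell(2,2) a: {B,T1}  orig:{B}
  cell(1,2) ba: {A}

Original NTs in T[1,2] deriving "ba": ["A"]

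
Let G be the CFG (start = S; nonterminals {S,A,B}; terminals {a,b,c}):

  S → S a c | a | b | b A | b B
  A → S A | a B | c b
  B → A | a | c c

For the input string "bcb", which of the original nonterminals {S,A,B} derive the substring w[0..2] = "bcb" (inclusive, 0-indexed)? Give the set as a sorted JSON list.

CNF form of G:
  S -> S X3 | T2 A | T2 B | a | b
  A -> S A | T0 B | T1 T2
  B -> S A | T0 B | T1 T1 | T1 T2 | a
  T0 -> a
  T1 -> c
  T2 -> b
  X3 -> T0 T1

CYK fill — only the sub-triangle for w[0..2]:
  [0..0]={S,T2}  "b"  orig:{S}
  [1..1]={T1}  "c"  orig:{}
  [2..2]={S,T2}  "b"  orig:{S}
  [0..1]=∅  "bc"
  [1..2]={A,B}  "cb"
  [0..2]={A,B,S}  "bcb"

Original NTs in T[0,2] deriving "bcb": ["A", "B", "S"]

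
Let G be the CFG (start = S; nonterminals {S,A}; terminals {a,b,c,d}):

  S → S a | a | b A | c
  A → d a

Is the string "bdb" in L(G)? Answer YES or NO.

CNF form of G:
  S -> S T1 | T2 A | a | c
  A -> T0 T1
  T0 -> d
  T1 -> a
  T2 -> b

CYK table (by increasing span):
  cell(0,0) b: {T2}  orig:{}
  cell(1,1) d: {T0}  orig:{}
  cell(2,2) b: {T2}  orig:{}
  cell(0,1) bd: ∅
  cell(1,2) db: ∅
  cell(0,2) bdb: ∅

S ∉ T[0,2] ⇒ NO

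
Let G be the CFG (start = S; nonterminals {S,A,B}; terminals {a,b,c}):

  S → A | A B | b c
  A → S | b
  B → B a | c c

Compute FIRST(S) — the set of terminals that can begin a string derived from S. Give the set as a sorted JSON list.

FIRST iteration:
[1]
  A via A→b: +{b}
  B via B→c c: +{c}
  S via S→A: +{b}
  FIRST[S]={b}  FIRST[A]={b}  FIRST[B]={c}
[2] (no change)
  FIRST[S]={b}  FIRST[A]={b}  FIRST[B]={c}

FIRST(S) = ["b"]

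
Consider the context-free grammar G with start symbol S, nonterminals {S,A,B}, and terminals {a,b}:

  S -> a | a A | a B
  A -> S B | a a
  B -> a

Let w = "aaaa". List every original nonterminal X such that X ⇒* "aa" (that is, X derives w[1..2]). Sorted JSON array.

Convert to CNF:
  S -> T0 A | T0 B | a
  A -> S B | T0 T0
  B -> a
  T0 -> a

Fill CYK table bottom-up — only the sub-triangle for w[1..2]:
  T[1,1] 'a' = {B,S,T0}  orig:{B,S}
  T[2,2] 'a' = {B,S,T0}  orig:{B,S}
  T[1,2] 'aa' = {A,S}

Original NTs in T[1,2] deriving "aa": ["A", "S"]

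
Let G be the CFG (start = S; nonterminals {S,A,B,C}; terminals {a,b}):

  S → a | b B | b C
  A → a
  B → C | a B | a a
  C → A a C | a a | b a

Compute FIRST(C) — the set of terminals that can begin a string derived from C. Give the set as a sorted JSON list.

FIRST iteration:
[1]
  A via A→a: +{a}
  B via B→a B: +{a}
  C via C→A a C: +{a}
  C via C→b a: +{b}
  S via S→a: +{a}
  S via S→b B: +{b}
  S: {a,b}  A: {a}  B: {a}  C: {a,b}
[2]
  B via B→C: +{b}
  S: {a,b}  A: {a}  B: {a,b}  C: {a,b}
[3] (no change)
  S: {a,b}  A: {a}  B: {a,b}  C: {a,b}

FIRST(C) = ["a", "b"]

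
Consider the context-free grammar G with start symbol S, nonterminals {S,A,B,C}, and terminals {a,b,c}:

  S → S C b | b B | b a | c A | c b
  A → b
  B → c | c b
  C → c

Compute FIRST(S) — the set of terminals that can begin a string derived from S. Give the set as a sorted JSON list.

FIRST iteration:
round 1:
  A via A→b: +{b}
  B via B→c: +{c}
  C via C→c: +{c}
  S via S→b B: +{b}
  S via S→c A: +{c}
  S: {b,c}  A: {b}  B: {c}  C: {c}
round 2: done
  S: {b,c}  A: {b}  B: {c}  C: {c}

FIRST(S) = ["b", "c"]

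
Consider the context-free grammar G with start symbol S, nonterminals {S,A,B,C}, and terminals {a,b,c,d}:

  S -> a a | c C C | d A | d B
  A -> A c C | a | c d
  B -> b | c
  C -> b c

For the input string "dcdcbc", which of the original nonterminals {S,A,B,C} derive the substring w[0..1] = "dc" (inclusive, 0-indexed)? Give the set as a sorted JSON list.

Convert to CNF:
  S -> T0 X5 | T1 A | T1 B | T3 T3
  A -> A X4 | T0 T1 | a
  B -> b | c
  C -> T2 T0
  T0 -> c
  T1 -> d
  T2 -> b
  T3 -> a
  X4 -> T0 C
  X5 -> C C

CYK table (by increasing span) — only the sub-triangle for w[0..1]:
  cell(0,0) d: {T1}  orig:{}
  cell(1,1) c: {B,T0}  orig:{B}
  cell(0,1) dc: {S}

Original NTs in T[0,1] deriving "dc": ["S"]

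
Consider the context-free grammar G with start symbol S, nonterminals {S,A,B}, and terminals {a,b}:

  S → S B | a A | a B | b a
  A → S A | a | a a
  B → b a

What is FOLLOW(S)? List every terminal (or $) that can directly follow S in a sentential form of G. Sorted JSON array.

Compute FIRST by fixpoint:
iter 1:
  A via A→a: +{a}
  B via B→b a: +{b}
  S via S→a A: +{a}
  S via S→b a: +{b}
  S: {a,b}  A: {a}  B: {b}
iter 2:
  A via A→S A: +{b}
  S: {a,b}  A: {a,b}  B: {b}
iter 3: done
  S: {a,b}  A: {a,b}  B: {b}

FOLLOW iteration:
FOLLOW(S) := {$}
round 1:
  A→S A: FOLLOW(S) ⊇ FIRST(A) = {a,b}; new: +{a,b}
  S→S B: FOLLOW(B) ⊇ FOLLOW(S) ⊇ {$,a,b}; new: +{$,a,b}
  S→a A: FOLLOW(A) ⊇ FOLLOW(S) ⊇ {$,a,b}; new: +{$,a,b}
  FOLLOW[S]={$,a,b}  FOLLOW[A]={$,a,b}  FOLLOW[B]={$,a,b}
round 2: (stable)
  FOLLOW[S]={$,a,b}  FOLLOW[A]={$,a,b}  FOLLOW[B]={$,a,b}

FOLLOW(S) = ["$", "a", "b"]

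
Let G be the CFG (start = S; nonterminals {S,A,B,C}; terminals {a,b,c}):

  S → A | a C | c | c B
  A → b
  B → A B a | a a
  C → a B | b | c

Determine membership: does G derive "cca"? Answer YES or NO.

Convert to CNF:
  S -> T0 C | T1 B | b | c
  A -> b
  B -> A X2 | T0 T0
  C -> T0 B | b | c
  T0 -> a
  T1 -> c
  X2 -> B T0

Fill CYK table bottom-up:
  T[0,0] 'c' = {C,S,T1}  orig:{C,S}
  T[1,1] 'c' = {C,S,T1}  orig:{C,S}
  T[2,2] 'a' = {T0}  orig:{}
  T[0,1] 'cc' = ∅
  T[1,2] 'ca' = ∅
  T[0,2] 'cca' = ∅

S ∉ T[0,2] ⇒ NO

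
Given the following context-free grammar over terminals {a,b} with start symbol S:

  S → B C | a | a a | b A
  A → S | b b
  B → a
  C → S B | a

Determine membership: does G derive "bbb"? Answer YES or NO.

CNF form of G:
  S -> B C | T0 T0 | T1 A | a
  A -> B C | T0 T0 | T1 A | T1 T1 | a
  B -> a
  C -> S B | a
  T0 -> a
  T1 -> b

Fill CYK table bottom-up:
  [0..0]={T1}  "b"  orig:{}
  [1..1]={T1}  "b"  orig:{}
  [2..2]={T1}  "b"  orig:{}
  [0..1]={A}  "bb"
  [1..2]={A}  "bb"
  [0..2]={A,S}  "bbb"

S ∈ T[0,2] ⇒ YES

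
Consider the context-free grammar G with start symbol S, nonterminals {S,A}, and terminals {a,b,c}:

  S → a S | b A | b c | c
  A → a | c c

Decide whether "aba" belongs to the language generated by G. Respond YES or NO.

Convert to CNF:
  S -> T1 S | T2 A | T2 T0 | c
  A -> T0 T0 | a
  T0 -> c
  T1 -> a
  T2 -> b

CYK fill:
  [0..0]={A,T1}  "a"  orig:{A}
  [1..1]={T2}  "b"  orig:{}
  [2..2]={A,T1}  "a"  orig:{A}
  [0..1]=∅  "ab"
  [1..2]={S}  "ba"
  [0..2]={S}  "aba"

S ∈ T[0,2] ⇒ YES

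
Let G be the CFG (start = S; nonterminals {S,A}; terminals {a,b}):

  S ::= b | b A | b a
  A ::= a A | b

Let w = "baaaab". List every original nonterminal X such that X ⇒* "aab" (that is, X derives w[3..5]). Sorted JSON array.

Convert to CNF:
  S -> T1 A | T1 T0 | b
  A -> T0 A | b
  T0 -> a
  T1 -> b

CYK fill, restricted to cells inside w[3..5]:
  T[3,3] 'a' = {T0}  orig:{}
  T[4,4] 'a' = {T0}  orig:{}
  T[5,5] 'b' = {A,S,T1}  orig:{A,S}
  T[3,4] 'aa' = ∅
  T[4,5] 'ab' = {A}
  T[3,5] 'aab' = {A}

Original NTs in T[3,5] deriving "aab": ["A"]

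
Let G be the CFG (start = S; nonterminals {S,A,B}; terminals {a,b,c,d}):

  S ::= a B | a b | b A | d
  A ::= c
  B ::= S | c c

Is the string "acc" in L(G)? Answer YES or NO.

CNF form of G:
  S -> T0 B | T0 T1 | T1 A | d
  A -> c
  B -> T0 B | T0 T1 | T1 A | T2 T2 | d
  T0 -> a
  T1 -> b
  T2 -> c

CYK table (by increasing span):
  T[0,0] 'a' = {T0}  orig:{}
  T[1,1] 'c' = {A,T2}  orig:{A}
  T[2,2] 'c' = {A,T2}  orig:{A}
  T[0,1] 'ac' = ∅
  T[1,2] 'cc' = {B}
  T[0,2] 'acc' = {B,S}

S ∈ T[0,2] ⇒ YES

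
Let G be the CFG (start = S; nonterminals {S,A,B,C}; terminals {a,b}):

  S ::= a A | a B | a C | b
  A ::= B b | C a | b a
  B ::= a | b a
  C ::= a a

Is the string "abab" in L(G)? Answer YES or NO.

Convert to CNF:
  S -> T1 A | T1 B | T1 C | b
  A -> B T0 | C T1 | T0 T1
  B -> T0 T1 | a
  C -> T1 T1
  T0 -> b
  T1 -> a

Fill CYK table bottom-up:
  cell(0,0) a: {B,T1}  orig:{B}
  cell(1,1) b: {S,T0}  orig:{S}
  cell(2,2) a: {B,T1}  orig:{B}
  cell(3,3) b: {S,T0}  orig:{S}
  cell(0,1) ab: {A}
  cell(1,2) ba: {A,B}
  cell(2,3) ab: {A}
  cell(0,2) aba: {S}
  cell(1,3) bab: {A}
  cell(0,3) abab: {S}

S ∈ T[0,3] ⇒ YES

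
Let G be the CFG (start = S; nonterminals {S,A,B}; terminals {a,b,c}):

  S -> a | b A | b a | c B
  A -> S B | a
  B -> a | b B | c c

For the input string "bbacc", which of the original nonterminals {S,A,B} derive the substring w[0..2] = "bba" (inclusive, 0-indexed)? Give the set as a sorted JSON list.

CNF form of G:
  S -> T0 A | T0 T2 | T1 B | a
  A -> S B | a
  B -> T0 B | T1 T1 | a
  T0 -> b
  T1 -> c
  T2 -> a

CYK fill (cells [i..j] with 0 ≤ i ≤ j ≤ 2 only):
  cell(0,0) b: {T0}  orig:{}
  cell(1,1) b: {T0}  orig:{}
  cell(2,2) a: {A,B,S,T2}  orig:{A,B,S}
  cell(0,1) bb: ∅
  cell(1,2) ba: {B,S}
  cell(0,2) bba: {B}

Original NTs in T[0,2] deriving "bba": ["B"]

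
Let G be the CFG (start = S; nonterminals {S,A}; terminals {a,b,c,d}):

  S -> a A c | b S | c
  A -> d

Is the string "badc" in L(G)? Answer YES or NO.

CNF form of G:
  S -> T0 X3 | T2 S | c
  A -> d
  T0 -> a
  T1 -> c
  T2 -> b
  X3 -> A T1

Fill CYK table bottom-up:
  [0..0]={T2}  "b"  orig:{}
  [1..1]={T0}  "a"  orig:{}
  [2..2]={A}  "d"
  [3..3]={S,T1}  "c"  orig:{S}
  [0..1]=∅  "ba"
  [1..2]=∅  "ad"
  [2..3]={X3}  "dc"  orig:{}
  [0..2]=∅  "bad"
  [1..3]={S}  "adc"
  [0..3]={S}  "badc"

S ∈ T[0,3] ⇒ YES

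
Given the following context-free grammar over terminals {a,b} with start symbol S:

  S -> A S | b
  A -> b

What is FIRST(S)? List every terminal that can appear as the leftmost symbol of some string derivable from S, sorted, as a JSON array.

Compute FIRST by fixpoint:
iter 1:
  A via A→b: +{b}
  S via S→A S: +{b}
  FIRST[S]={b}  FIRST[A]={b}
iter 2: (no change)
  FIRST[S]={b}  FIRST[A]={b}

FIRST(S) = ["b"]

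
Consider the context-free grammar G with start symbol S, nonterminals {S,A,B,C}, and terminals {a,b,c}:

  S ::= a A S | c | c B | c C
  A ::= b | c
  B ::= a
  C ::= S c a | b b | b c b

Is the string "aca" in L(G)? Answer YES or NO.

Convert to CNF:
  S -> T0 B | T0 C | T1 X5 | c
  A -> b | c
  B -> a
  C -> S X3 | T2 T2 | T2 X4
  T0 -> c
  T1 -> a
  T2 -> b
  X3 -> T0 T1
  X4 -> T0 T2
  X5 -> A S

CYK fill:
  T[0,0] 'a' = {B,T1}  orig:{B}
  T[1,1] 'c' = {A,S,T0}  orig:{A,S}
  T[2,2] 'a' = {B,T1}  orig:{B}
  T[0,1] 'ac' = ∅
  T[1,2] 'ca' = {S,X3}  orig:{S}
  T[0,2] 'aca' = ∅

S ∉ T[0,2] ⇒ NO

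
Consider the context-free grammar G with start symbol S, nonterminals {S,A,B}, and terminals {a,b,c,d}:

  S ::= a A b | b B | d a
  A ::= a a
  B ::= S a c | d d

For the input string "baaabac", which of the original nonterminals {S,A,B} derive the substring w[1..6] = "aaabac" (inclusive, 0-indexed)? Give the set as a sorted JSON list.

CNF form of G:
  S -> T0 X5 | T2 T0 | T3 B
  A -> T0 T0
  B -> S X4 | T2 T2
  T0 -> a
  T1 -> c
  T2 -> d
  T3 -> b
  X4 -> T0 T1
  X5 -> A T3

CYK fill, restricted to cells inside w[1..6]:
  T[1,1] 'a' = {T0}  orig:{}
  T[2,2] 'a' = {T0}  orig:{}
  T[3,3] 'a' = {T0}  orig:{}
  T[4,4] 'b' = {T3}  orig:{}
  T[5,5] 'a' = {T0}  orig:{}
  T[6,6] 'c' = {T1}  orig:{}
  T[1,2] 'aa' = {A}
  T[2,3] 'aa' = {A}
  T[3,4] 'ab' = ∅
  T[4,5] 'ba' = ∅
  T[5,6] 'ac' = {X4}  orig:{}
  T[1,3] 'aaa' = ∅
  T[2,4] 'aab' = {X5}  orig:{}
  T[3,5] 'aba' = ∅
  T[4,6] 'bac' = ∅
  T[1,4] 'aaab' = {S}
  T[2,5] 'aaba' = ∅
  T[3,6] 'abac' = ∅
  T[1,5] 'aaaba' = ∅
  T[2,6] 'aabac' = ∅
  T[1,6] 'aaabac' = {B}

Original NTs in T[1,6] deriving "aaabac": ["B"]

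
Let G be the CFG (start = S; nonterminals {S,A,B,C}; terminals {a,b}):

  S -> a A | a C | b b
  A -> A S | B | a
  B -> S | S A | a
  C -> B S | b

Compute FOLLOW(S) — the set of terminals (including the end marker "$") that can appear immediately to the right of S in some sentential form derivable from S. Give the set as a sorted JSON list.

Compute FIRST by fixpoint:
round 1:
  A via A→a: +{a}
  B via B→a: +{a}
  C via C→B S: +{a}
  C via C→b: +{b}
  S via S→a A: +{a}
  S via S→b b: +{b}
  S: {a,b}  A: {a}  B: {a}  C: {a,b}
round 2:
  B via B→S: +{b}
  S: {a,b}  A: {a}  B: {a,b}  C: {a,b}
round 3:
  A via A→B: +{b}
  S: {a,b}  A: {a,b}  B: {a,b}  C: {a,b}
round 4: (no change)
  S: {a,b}  A: {a,b}  B: {a,b}  C: {a,b}

FOLLOW sets:
FOLLOW(S) := {$}
round 1:
  A→A S: FOLLOW(A) ⊇ FIRST(S) = {a,b}; new: +{a,b}
  A→A S: FOLLOW(S) ⊇ FOLLOW(A) ⊇ {a,b}; new: +{a,b}
  A→B: FOLLOW(B) ⊇ FOLLOW(A) ⊇ {a,b}; new: +{a,b}
  S→a A: FOLLOW(A) ⊇ FOLLOW(S) ⊇ {$,a,b}; new: +{$}
  S→a C: FOLLOW(C) ⊇ FOLLOW(S) ⊇ {$,a,b}; new: +{$,a,b}
  FOLLOW(S)={$,a,b}  FOLLOW(A)={$,a,b}  FOLLOW(B)={a,b}  FOLLOW(C)={$,a,b}
round 2:
  A→B: FOLLOW(B) ⊇ FOLLOW(A) ⊇ {$,a,b}; new: +{$}
  FOLLOW(S)={$,a,b}  FOLLOW(A)={$,a,b}  FOLLOW(B)={$,a,b}  FOLLOW(C)={$,a,b}
round 3: done
  FOLLOW(S)={$,a,b}  FOLLOW(A)={$,a,b}  FOLLOW(B)={$,a,b}  FOLLOW(C)={$,a,b}

FOLLOW(S) = ["$", "a", "b"]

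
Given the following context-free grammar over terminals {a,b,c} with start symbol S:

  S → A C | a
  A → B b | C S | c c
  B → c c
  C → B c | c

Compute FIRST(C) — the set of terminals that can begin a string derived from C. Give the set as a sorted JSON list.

Compute FIRST by fixpoint:
round 1:
  A via A→c c: +{c}
  B via B→c c: +{c}
  C via C→B c: +{c}
  S via S→A C: +{c}
  S via S→a: +{a}
  FIRST[S]={a,c}  FIRST[A]={c}  FIRST[B]={c}  FIRST[C]={c}
round 2: (stable)
  FIRST[S]={a,c}  FIRST[A]={c}  FIRST[B]={c}  FIRST[C]={c}

FIRST(C) = ["c"]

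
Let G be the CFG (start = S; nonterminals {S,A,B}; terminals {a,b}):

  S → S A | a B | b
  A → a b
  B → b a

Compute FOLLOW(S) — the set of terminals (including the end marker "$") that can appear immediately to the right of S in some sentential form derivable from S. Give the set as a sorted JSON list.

FIRST iteration:
[1]
  A via A→a b: +{a}
  B via B→b a: +{b}
  S via S→a B: +{a}
  S via S→b: +{b}
  S: {a,b}  A: {a}  B: {b}
[2] done
  S: {a,b}  A: {a}  B: {b}

Compute FOLLOW by fixpoint:
initialize: $ ∈ FOLLOW(S)
pass 1:
  S→S A: FOLLOW(S) ⊇ FIRST(A) = {a}; new: +{a}
  S→S A: FOLLOW(A) ⊇ FOLLOW(S) ⊇ {$,a}; new: +{$,a}
  S→a B: FOLLOW(B) ⊇ FOLLOW(S) ⊇ {$,a}; new: +{$,a}
  S: {$,a}  A: {$,a}  B: {$,a}
pass 2: — fixpoint
  S: {$,a}  A: {$,a}  B: {$,a}

FOLLOW(S) = ["$", "a"]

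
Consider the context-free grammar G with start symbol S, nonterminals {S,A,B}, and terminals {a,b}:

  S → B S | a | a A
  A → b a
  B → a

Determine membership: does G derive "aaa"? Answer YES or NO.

CNF form of G:
  S -> B S | T1 A | a
  A -> T0 T1
  B -> a
  T0 -> b
  T1 -> a

CYK fill:
  cell(0,0) a: {B,S,T1}  orig:{B,S}
  cell(1,1) a: {B,S,T1}  orig:{B,S}
  cell(2,2) a: {B,S,T1}  orig:{B,S}
  cell(0,1) aa: {S}
  cell(1,2) aa: {S}
  cell(0,2) aaa: {S}

S ∈ T[0,2] ⇒ YES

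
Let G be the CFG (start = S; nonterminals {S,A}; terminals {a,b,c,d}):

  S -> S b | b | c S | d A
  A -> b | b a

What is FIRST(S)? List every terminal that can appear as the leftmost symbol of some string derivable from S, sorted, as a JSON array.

Compute FIRST by fixpoint:
iter 1:
  A via A→b: +{b}
  S via S→b: +{b}
  S via S→c S: +{c}
  S via S→d A: +{d}
  FIRST(S)={b,c,d}  FIRST(A)={b}
iter 2: done
  FIRST(S)={b,c,d}  FIRST(A)={b}

FIRST(S) = ["b", "c", "d"]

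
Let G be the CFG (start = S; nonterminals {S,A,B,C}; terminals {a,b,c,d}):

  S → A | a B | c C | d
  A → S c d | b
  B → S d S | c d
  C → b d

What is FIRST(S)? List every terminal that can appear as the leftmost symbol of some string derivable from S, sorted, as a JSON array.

FIRST iteration:
round 1:
  A via A→b: +{b}
  B via B→c d: +{c}
  C via C→b d: +{b}
  S via S→A: +{b}
  S via S→a B: +{a}
  S via S→c C: +{c}
  S via S→d: +{d}
  FIRST[S]={a,b,c,d}  FIRST[A]={b}  FIRST[B]={c}  FIRST[C]={b}
round 2:
  A via A→S c d: +{a,c,d}
  B via B→S d S: +{a,b,d}
  FIRST[S]={a,b,c,d}  FIRST[A]={a,b,c,d}  FIRST[B]={a,b,c,d}  FIRST[C]={b}
round 3: (stable)
  FIRST[S]={a,b,c,d}  FIRST[A]={a,b,c,d}  FIRST[B]={a,b,c,d}  FIRST[C]={b}

FIRST(S) = ["a", "b", "c", "d"]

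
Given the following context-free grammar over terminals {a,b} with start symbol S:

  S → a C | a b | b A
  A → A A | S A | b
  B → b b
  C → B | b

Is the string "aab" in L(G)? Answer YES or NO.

CNF form of G:
  S -> T0 A | T1 C | T1 T0
  A -> A A | S A | b
  B -> T0 T0
  C -> T0 T0 | b
  T0 -> b
  T1 -> a

CYK fill:
  T[0,0] 'a' = {T1}  orig:{}
  T[1,1] 'a' = {T1}  orig:{}
  T[2,2] 'b' = {A,C,T0}  orig:{A,C}
  T[0,1] 'aa' = ∅
  T[1,2] 'ab' = {S}
  T[0,2] 'aab' = ∅

S ∉ T[0,2] ⇒ NO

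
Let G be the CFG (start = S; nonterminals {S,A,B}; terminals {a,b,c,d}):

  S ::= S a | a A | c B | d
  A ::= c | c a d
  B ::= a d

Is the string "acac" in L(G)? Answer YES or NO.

Convert to CNF:
  S -> S T1 | T0 B | T1 A | d
  A -> T0 X3 | c
  B -> T1 T2
  T0 -> c
  T1 -> a
  T2 -> d
  X3 -> T1 T2

Fill CYK table bottom-up:
  [0..0]={T1}  "a"  orig:{}
  [1..1]={A,T0}  "c"  orig:{A}
  [2..2]={T1}  "a"  orig:{}
  [3..3]={A,T0}  "c"  orig:{A}
  [0..1]={S}  "ac"
  [1..2]=∅  "ca"
  [2..3]={S}  "ac"
  [0..2]={S}  "aca"
  [1..3]=∅  "cac"
  [0..3]=∅  "acac"

S ∉ T[0,3] ⇒ NO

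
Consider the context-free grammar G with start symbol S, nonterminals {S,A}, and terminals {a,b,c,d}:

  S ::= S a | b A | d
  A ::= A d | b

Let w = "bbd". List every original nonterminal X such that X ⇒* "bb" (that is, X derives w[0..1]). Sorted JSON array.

CNF form of G:
  S -> S T1 | T2 A | d
  A -> A T0 | b
  T0 -> d
  T1 -> a
  T2 -> b

CYK table (by increasing span), restricted to cells inside w[0..1]:
  [0..0]={A,T2}  "b"  orig:{A}
  [1..1]={A,T2}  "b"  orig:{A}
  [0..1]={S}  "bb"

Original NTs in T[0,1] deriving "bb": ["S"]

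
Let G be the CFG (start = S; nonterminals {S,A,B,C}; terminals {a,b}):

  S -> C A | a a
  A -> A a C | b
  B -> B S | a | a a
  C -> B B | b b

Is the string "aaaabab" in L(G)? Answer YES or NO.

CNF form of G:
  S -> C A | T0 T0
  A -> A X2 | b
  B -> B S | T0 T0 | a
  C -> B B | T1 T1
  T0 -> a
  T1 -> b
  X2 -> T0 C

Fill CYK table bottom-up:
  [0..0]={B,T0}  "a"  orig:{B}
  [1..1]={B,T0}  "a"  orig:{B}
  [2..2]={B,T0}  "a"  orig:{B}
  [3..3]={B,T0}  "a"  orig:{B}
  [4..4]={A,T1}  "b"  orig:{A}
  [5..5]={B,T0}  "a"  orig:{B}
  [6..6]={A,T1}  "b"  orig:{A}
  [0..1]={B,C,S}  "aa"
  [1..2]={B,C,S}  "aa"
  [2..3]={B,C,S}  "aa"
  [3..4]=∅  "ab"
  [4..5]=∅  "ba"
  [5..6]=∅  "ab"
  [0..2]={B,C,X2}  "aaa"  orig:{B,C}
  [1..3]={B,C,X2}  "aaa"  orig:{B,C}
  [2..4]={S}  "aab"
  [3..5]=∅  "aba"
  [4..6]=∅  "bab"
  [0..3]={B,C,X2}  "aaaa"  orig:{B,C}
  [1..4]={B,S}  "aaab"
  [2..5]=∅  "aaba"
  [3..6]=∅  "abab"
  [0..4]={B,C,S}  "aaaab"
  [1..5]={C}  "aaaba"
  [2..6]=∅  "aabab"
  [0..5]={C,X2}  "aaaaba"  orig:{C}
  [1..6]={S}  "aaabab"
  [0..6]={B,S}  "aaaabab"

S ∈ T[0,6] ⇒ YES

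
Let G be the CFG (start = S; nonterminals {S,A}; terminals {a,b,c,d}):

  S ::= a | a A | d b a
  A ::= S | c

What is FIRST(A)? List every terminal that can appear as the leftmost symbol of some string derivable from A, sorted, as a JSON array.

FIRST sets, iterate to fixpoint:
pass 1:
  A via A→c: +{c}
  S via S→a: +{a}
  S via S→d b a: +{d}
  FIRST(S)={a,d}  FIRST(A)={c}
pass 2:
  A via A→S: +{a,d}
  FIRST(S)={a,d}  FIRST(A)={a,c,d}
pass 3: — fixpoint
  FIRST(S)={a,d}  FIRST(A)={a,c,d}

FIRST(A) = ["a", "c", "d"]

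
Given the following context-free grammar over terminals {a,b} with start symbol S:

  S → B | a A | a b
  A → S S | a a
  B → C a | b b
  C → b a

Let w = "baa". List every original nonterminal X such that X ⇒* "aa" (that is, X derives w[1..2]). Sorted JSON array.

CNF form of G:
  S -> C T0 | T0 A | T0 T1 | T1 T1
  A -> S S | T0 T0
  B -> C T0 | T1 T1
  C -> T1 T0
  T0 -> a
  T1 -> b

CYK fill — only the sub-triangle for w[1..2]:
  [1..1]={T0}  "a"  orig:{}
  [2..2]={T0}  "a"  orig:{}
  [1..2]={A}  "aa"

Original NTs in T[1,2] deriving "aa": ["A"]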